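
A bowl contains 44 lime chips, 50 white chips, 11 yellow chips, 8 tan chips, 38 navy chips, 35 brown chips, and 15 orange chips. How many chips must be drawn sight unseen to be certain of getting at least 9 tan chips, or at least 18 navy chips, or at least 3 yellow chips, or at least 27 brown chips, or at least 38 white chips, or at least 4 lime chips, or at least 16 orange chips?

109

The worst case stops just short of every target: 3 lime, 37 white, 2 yellow, 8 tan, 17 navy, 26 brown, 15 orange — 3 + 37 + 2 + 8 + 17 + 26 + 15 = 108 chips.
One more chip must push some color to its target, so 108 + 1 = 109.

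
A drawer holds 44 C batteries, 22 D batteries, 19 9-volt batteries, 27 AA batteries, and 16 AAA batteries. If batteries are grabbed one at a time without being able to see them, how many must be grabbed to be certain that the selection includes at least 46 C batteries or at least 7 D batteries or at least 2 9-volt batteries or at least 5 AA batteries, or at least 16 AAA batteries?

71

The worst case stops just short of every target: all 44 C, 6 D, 1 9-volt, 4 AA, 15 AAA — 44 + 6 + 1 + 4 + 15 = 70 batteries.
One more battery must push some type to its target, so 70 + 1 = 71.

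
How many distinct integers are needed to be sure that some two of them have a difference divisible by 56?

Use the pigeonhole principle on residue classes: two integers differ by a multiple of 56 exactly when they share a remainder mod 56.
There are 56 residue classes mod 56, so 56 integers can all lie in distinct classes.
One more integer must repeat a residue, giving a difference divisible by 56. So n = 56 + 1 = 57.

57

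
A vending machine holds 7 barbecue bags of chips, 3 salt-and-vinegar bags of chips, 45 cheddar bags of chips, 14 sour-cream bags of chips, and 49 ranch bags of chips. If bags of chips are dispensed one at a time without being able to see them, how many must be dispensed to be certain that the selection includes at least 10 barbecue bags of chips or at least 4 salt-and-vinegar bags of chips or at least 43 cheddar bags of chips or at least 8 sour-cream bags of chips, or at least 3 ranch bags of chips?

62

The worst case stops just short of every target: all 7 barbecue, 3 salt-and-vinegar, 42 cheddar, 7 sour-cream, 2 ranch — 7 + 3 + 42 + 7 + 2 = 61 bags of chips.
One more bag of chips must push some flavor to its target, so 61 + 1 = 62.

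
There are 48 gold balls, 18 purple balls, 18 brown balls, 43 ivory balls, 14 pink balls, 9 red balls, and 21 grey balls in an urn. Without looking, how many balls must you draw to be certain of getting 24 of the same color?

Treat the 7 colors as pigeonholes.
In the worst case we take at most 23 of each color, but all 18 purple, all 18 brown, all 14 pink, all 9 red, and all 21 grey (fewer than 23), giving 23 + 18 + 18 + 23 + 14 + 9 + 21 = 126.
One more ball then forces some color to 24, so 126 + 1 = 127.

127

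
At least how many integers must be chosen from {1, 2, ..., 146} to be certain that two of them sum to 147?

Partition {1, …, 146} into 73 pairs: {1,146}, {2,145}, …, {73,74}.
Choosing 73 integers — say the integers 1 through 73 — takes one from each pair and avoids the property.
Choosing 74 forces two into the same pair by pigeonhole, and those sum to 147. So 74.

74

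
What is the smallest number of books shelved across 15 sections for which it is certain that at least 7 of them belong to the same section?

There are 15 sections acting as pigeonholes.
With 15 × 6 = 90 books we could place exactly 6 in each, with no class reaching 7.
One more forces some class to hold 7, so 90 + 1 = 91.

91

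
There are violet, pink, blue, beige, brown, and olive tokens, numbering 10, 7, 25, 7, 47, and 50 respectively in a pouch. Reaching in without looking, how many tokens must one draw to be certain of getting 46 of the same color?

In the worst case we take at most 45 of each color, but all 10 violet, all 7 pink, all 25 blue, and all 7 beige (fewer than 45), giving 10 + 7 + 25 + 7 + 45 + 45 = 139.
One more token then forces some color to 46, so 139 + 1 = 140.

140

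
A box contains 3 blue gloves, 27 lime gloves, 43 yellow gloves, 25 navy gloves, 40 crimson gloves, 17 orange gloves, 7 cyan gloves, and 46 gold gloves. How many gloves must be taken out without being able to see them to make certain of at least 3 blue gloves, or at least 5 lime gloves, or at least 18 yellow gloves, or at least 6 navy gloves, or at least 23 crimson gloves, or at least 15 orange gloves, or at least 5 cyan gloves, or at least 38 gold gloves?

The worst case stops just short of every target: 2 blue, 4 lime, 17 yellow, 5 navy, 22 crimson, 14 orange, 4 cyan, 37 gold — 2 + 4 + 17 + 5 + 22 + 14 + 4 + 37 = 105 gloves.
One more glove must push some color to its target, so 105 + 1 = 106.

106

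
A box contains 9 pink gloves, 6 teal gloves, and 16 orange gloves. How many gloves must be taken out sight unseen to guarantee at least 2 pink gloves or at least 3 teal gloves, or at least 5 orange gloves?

The worst case stops just short of every target: 1 pink, 2 teal, 4 orange — 1 + 2 + 4 = 7 gloves.
One more glove must push some color to its target, so 7 + 1 = 8.

8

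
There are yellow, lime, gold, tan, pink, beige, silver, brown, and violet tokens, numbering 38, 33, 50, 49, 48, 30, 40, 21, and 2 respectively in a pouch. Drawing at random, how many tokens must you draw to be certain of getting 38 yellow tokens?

To avoid yellow tokens as long as possible, exhaust the other 8 colors first.
The worst case draws every non-yellow token first: 33 + 50 + 49 + 48 + 30 + 40 + 21 + 2 = 273.
The next 38 draws are then forced to be yellow, giving 273 + 38 = 311.

311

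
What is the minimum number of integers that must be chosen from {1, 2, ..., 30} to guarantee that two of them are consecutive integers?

Partition {1, …, 30} into 15 pairs: {1,2}, {3,4}, …, {29,30}.
Choosing 15 integers — say the 15 even numbers 2, 4, …, 30 — takes one from each pair and avoids the property.
Choosing 16 forces two into the same pair by pigeonhole, and those are consecutive. So 16.

16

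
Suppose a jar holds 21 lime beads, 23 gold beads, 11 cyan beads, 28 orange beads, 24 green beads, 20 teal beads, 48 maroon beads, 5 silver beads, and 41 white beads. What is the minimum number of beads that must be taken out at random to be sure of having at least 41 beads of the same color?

In the worst case we take at most 40 of each color, but all 21 lime, all 23 gold, all 11 cyan, all 28 orange, all 24 green, all 20 teal, and all 5 silver (fewer than 40), giving 21 + 23 + 11 + 28 + 24 + 20 + 40 + 5 + 40 = 212.
One more bead then forces some color to 41, so 212 + 1 = 213.

213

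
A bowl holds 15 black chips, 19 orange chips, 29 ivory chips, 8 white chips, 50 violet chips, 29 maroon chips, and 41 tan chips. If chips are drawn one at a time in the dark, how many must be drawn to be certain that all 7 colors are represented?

The hardest color to obtain is white: we could draw every other chip first — 191 − 8 = 183 chips — without a single white one.
The next draw must be white, so 183 + 1 = 184.

184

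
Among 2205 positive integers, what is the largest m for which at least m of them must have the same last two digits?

23

There are 100 possible two-digit endings, which serve as the pigeonholes.
If each of the 100 possible two-digit endings held at most 22, the total would be at most 100 × 22 = 2200 < 2205, a contradiction.
So at least one holds ⌈2205/100⌉ = 23.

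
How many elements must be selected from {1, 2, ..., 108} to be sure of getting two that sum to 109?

55

Partition {1, …, 108} into 54 pairs: {1,108}, {2,107}, …, {54,55}.
Choosing 54 integers — say the integers 1 through 54 — takes one from each pair and avoids the property.
Choosing 55 forces two into the same pair by pigeonhole, and those sum to 109. So 55.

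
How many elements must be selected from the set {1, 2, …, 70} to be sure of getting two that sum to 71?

Partition {1, …, 70} into 35 pairs: {1,70}, {2,69}, …, {35,36}.
Choosing 35 integers — say the integers 1 through 35 — takes one from each pair and avoids the property.
Choosing 36 forces two into the same pair by pigeonhole, and those sum to 71. So 36.

36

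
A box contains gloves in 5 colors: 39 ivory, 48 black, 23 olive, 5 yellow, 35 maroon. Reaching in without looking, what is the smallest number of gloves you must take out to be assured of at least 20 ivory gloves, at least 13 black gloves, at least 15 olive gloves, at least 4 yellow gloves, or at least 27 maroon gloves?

The worst case stops just short of every target: 19 ivory, 12 black, 14 olive, 3 yellow, 26 maroon — 19 + 12 + 14 + 3 + 26 = 74 gloves.
One more glove must push some color to its target, so 74 + 1 = 75.

75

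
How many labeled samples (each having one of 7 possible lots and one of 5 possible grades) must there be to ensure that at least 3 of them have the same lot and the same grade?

71

There are 7 × 5 = 35 (lot, grade) combinations acting as pigeonholes.
With 35 × 2 = 70 labeled samples we could place exactly 2 in each, with no (lot, grade) pair reaching 3.
One more forces some (lot, grade) pair to hold 3, so 70 + 1 = 71.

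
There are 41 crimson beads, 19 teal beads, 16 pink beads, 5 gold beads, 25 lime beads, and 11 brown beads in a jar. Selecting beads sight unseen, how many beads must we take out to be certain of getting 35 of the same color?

111

Treat the 6 colors as pigeonholes.
In the worst case we take at most 34 of each color, but all 19 teal, all 16 pink, all 5 gold, all 25 lime, and all 11 brown (fewer than 34), giving 34 + 19 + 16 + 5 + 25 + 11 = 110.
One more bead then forces some color to 35, so 110 + 1 = 111.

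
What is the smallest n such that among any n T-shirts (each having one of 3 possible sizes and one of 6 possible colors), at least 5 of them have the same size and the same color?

73

There are 3 × 6 = 18 (size, color) combinations acting as pigeonholes.
With 18 × 4 = 72 T-shirts we could place exactly 4 in each, with no (size, color) pair reaching 5.
One more forces some (size, color) pair to hold 5, so 72 + 1 = 73.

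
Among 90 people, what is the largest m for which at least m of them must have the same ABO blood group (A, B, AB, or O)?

If each of the 4 ABO blood groups held at most 22, the total would be at most 4 × 22 = 88 < 90, a contradiction.
So at least one holds ⌈90/4⌉ = 23.

23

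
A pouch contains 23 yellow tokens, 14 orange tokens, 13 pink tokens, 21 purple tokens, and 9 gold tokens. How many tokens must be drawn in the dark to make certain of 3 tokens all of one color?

The worst case takes 2 tokens of each color without reaching 3 of any: 5 × 2 = 10.
The next token must bring some color to 3, so 10 + 1 = 11.

11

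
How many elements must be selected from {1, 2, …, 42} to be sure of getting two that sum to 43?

Partition {1, …, 42} into 21 pairs: {1,42}, {2,41}, …, {21,22}.
Choosing 21 integers — say the integers 1 through 21 — takes one from each pair and avoids the property.
Choosing 22 forces two into the same pair by pigeonhole, and those sum to 43. So 22.

22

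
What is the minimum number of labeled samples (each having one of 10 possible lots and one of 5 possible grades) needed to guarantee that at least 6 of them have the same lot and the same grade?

There are 10 × 5 = 50 (lot, grade) combinations acting as pigeonholes.
With 50 × 5 = 250 labeled samples we could place exactly 5 in each, with no (lot, grade) pair reaching 6.
One more forces some (lot, grade) pair to hold 6, so 250 + 1 = 251.

251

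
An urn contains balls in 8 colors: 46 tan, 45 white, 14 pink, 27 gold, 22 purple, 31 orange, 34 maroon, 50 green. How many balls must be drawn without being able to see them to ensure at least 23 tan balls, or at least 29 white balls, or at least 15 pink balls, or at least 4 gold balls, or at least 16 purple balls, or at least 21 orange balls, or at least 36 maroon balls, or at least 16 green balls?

Each of the 8 colors has its own threshold; avoid all of them simultaneously.
The worst case stops just short of every target: 22 tan, 28 white, 14 pink, 3 gold, 15 purple, 20 orange, all 34 maroon, 15 green — 22 + 28 + 14 + 3 + 15 + 20 + 34 + 15 = 151 balls.
One more ball must push some color to its target, so 151 + 1 = 152.

152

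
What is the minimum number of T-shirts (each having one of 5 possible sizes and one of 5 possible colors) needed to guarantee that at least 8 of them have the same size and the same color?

There are 5 × 5 = 25 (size, color) combinations acting as pigeonholes.
With 25 × 7 = 175 T-shirts we could place exactly 7 in each, with no (size, color) pair reaching 8.
One more forces some (size, color) pair to hold 8, so 175 + 1 = 176.

176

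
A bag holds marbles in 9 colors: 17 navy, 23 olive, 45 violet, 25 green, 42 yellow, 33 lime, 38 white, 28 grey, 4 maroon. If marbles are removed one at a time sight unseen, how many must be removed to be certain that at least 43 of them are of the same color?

253

In the worst case we take at most 42 of each color, but all 17 navy, all 23 olive, all 25 green, all 33 lime, all 38 white, all 28 grey, and all 4 maroon (fewer than 42), giving 17 + 23 + 42 + 25 + 42 + 33 + 38 + 28 + 4 = 252.
One more marble then forces some color to 43, so 252 + 1 = 253.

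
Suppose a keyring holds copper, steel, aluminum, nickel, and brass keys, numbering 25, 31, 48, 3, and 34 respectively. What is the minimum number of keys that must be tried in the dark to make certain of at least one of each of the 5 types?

139

The hardest type to obtain is nickel: we could draw every other key first — 141 − 3 = 138 keys — without a single nickel one.
The next draw must be nickel, so 138 + 1 = 139.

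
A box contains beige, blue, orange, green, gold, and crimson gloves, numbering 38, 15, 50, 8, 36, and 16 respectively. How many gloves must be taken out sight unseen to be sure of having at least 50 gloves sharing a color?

In the worst case we take at most 49 of each color, but all 38 beige, all 15 blue, all 8 green, all 36 gold, and all 16 crimson (fewer than 49), giving 38 + 15 + 49 + 8 + 36 + 16 = 162.
One more glove then forces some color to 50, so 162 + 1 = 163.

163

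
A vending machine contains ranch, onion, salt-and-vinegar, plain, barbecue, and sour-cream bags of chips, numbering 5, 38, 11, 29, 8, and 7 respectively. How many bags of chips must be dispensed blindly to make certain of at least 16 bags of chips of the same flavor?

62

In the worst case we take at most 15 of each flavor, but all 5 ranch, all 11 salt-and-vinegar, all 8 barbecue, and all 7 sour-cream (fewer than 15), giving 5 + 15 + 11 + 15 + 8 + 7 = 61.
One more bag of chips then forces some flavor to 16, so 61 + 1 = 62.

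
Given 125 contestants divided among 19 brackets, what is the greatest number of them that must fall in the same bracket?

7

If each of the 19 brackets held at most 6, the total would be at most 19 × 6 = 114 < 125, a contradiction.
So at least one holds ⌈125/19⌉ = 7.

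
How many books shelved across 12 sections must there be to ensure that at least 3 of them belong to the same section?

There are 12 sections acting as pigeonholes.
With 12 × 2 = 24 books we could place exactly 2 in each, with no class reaching 3.
One more forces some class to hold 3, so 24 + 1 = 25.

25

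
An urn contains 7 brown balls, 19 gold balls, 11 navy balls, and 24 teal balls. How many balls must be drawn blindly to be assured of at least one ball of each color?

55

The hardest color to obtain is brown: we could draw every other ball first — 61 − 7 = 54 balls — without a single brown one.
The next draw must be brown, so 54 + 1 = 55.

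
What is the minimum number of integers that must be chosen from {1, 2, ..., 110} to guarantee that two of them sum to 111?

56

Partition {1, …, 110} into 55 pairs: {1,110}, {2,109}, …, {55,56}.
Choosing 55 integers — say the integers 1 through 55 — takes one from each pair and avoids the property.
Choosing 56 forces two into the same pair by pigeonhole, and those sum to 111. So 56.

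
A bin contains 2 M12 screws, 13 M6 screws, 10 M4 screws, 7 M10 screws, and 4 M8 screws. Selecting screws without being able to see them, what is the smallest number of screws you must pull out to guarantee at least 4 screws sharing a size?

Treat the 5 sizes as pigeonholes.
In the worst case we take at most 3 of each size, but all 2 M12 (fewer than 3), giving 2 + 3 + 3 + 3 + 3 = 14.
One more screw then forces some size to 4, so 14 + 1 = 15.

15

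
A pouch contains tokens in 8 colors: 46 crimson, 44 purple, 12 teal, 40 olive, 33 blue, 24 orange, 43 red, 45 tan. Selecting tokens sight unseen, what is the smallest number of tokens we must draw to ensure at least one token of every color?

276

The hardest color to obtain is teal: we could draw every other token first — 287 − 12 = 275 tokens — without a single teal one.
The next draw must be teal, so 275 + 1 = 276.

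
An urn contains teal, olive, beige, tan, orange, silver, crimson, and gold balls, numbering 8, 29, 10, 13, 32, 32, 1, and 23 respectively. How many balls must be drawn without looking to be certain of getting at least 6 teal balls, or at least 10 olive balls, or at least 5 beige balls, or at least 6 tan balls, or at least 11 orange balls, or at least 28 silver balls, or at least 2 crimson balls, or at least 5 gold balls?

66

The worst case stops just short of every target: 5 teal, 9 olive, 4 beige, 5 tan, 10 orange, 27 silver, 1 crimson, 4 gold — 5 + 9 + 4 + 5 + 10 + 27 + 1 + 4 = 65 balls.
One more ball must push some color to its target, so 65 + 1 = 66.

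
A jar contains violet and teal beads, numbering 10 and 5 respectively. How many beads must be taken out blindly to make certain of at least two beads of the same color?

3

The worst case takes 1 bead of each color without reaching 2 of any: 2 × 1 = 2.
The next bead must bring some color to 2, so 2 + 1 = 3.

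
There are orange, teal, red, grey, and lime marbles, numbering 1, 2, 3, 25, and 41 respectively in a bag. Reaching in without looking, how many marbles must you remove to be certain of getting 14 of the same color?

In the worst case we take at most 13 of each color, but all 1 orange, all 2 teal, and all 3 red (fewer than 13), giving 1 + 2 + 3 + 13 + 13 = 32.
One more marble then forces some color to 14, so 32 + 1 = 33.

33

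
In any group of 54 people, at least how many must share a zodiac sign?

5

If each of the 12 zodiac signs held at most 4, the total would be at most 12 × 4 = 48 < 54, a contradiction.
So at least one holds ⌈54/12⌉ = 5.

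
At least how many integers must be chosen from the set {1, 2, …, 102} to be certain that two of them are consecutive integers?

Partition {1, …, 102} into 51 pairs: {1,2}, {3,4}, …, {101,102}.
Choosing 51 integers — say the 51 even numbers 2, 4, …, 102 — takes one from each pair and avoids the property.
Choosing 52 forces two into the same pair by pigeonhole, and those are consecutive. So 52.

52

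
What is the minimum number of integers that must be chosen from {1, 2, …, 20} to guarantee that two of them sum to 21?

11

Partition {1, …, 20} into 10 pairs: {1,20}, {2,19}, …, {10,11}.
Choosing 10 integers — say the integers 1 through 10 — takes one from each pair and avoids the property.
Choosing 11 forces two into the same pair by pigeonhole, and those sum to 21. So 11.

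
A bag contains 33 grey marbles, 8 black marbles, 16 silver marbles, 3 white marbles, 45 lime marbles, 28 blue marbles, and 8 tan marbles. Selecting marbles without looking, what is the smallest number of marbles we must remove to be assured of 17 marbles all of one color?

In the worst case we take at most 16 of each color, but all 8 black, all 3 white, and all 8 tan (fewer than 16), giving 16 + 8 + 16 + 3 + 16 + 16 + 8 = 83.
One more marble then forces some color to 17, so 83 + 1 = 84.

84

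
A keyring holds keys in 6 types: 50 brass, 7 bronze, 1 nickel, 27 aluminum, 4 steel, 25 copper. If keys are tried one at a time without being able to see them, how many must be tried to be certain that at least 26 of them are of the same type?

In the worst case we take at most 25 of each type, but all 7 bronze, all 1 nickel, and all 4 steel (fewer than 25), giving 25 + 7 + 1 + 25 + 4 + 25 = 87.
One more key then forces some type to 26, so 87 + 1 = 88.

88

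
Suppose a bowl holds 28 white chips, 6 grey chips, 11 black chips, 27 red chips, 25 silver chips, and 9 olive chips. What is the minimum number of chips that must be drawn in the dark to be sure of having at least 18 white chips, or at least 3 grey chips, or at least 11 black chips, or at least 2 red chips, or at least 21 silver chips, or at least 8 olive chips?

58

The worst case stops just short of every target: 17 white, 2 grey, 10 black, 1 red, 20 silver, 7 olive — 17 + 2 + 10 + 1 + 20 + 7 = 57 chips.
One more chip must push some color to its target, so 57 + 1 = 58.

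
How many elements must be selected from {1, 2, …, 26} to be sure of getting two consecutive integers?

Partition {1, …, 26} into 13 pairs: {1,2}, {3,4}, …, {25,26}.
Choosing 13 integers — say the 13 even numbers 2, 4, …, 26 — takes one from each pair and avoids the property.
Choosing 14 forces two into the same pair by pigeonhole, and those are consecutive. So 14.

14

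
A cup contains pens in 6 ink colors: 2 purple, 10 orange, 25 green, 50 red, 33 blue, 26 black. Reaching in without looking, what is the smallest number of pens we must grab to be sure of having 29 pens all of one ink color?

In the worst case we take at most 28 of each ink color, but all 2 purple, all 10 orange, all 25 green, and all 26 black (fewer than 28), giving 2 + 10 + 25 + 28 + 28 + 26 = 119.
One more pen then forces some ink color to 29, so 119 + 1 = 120.

120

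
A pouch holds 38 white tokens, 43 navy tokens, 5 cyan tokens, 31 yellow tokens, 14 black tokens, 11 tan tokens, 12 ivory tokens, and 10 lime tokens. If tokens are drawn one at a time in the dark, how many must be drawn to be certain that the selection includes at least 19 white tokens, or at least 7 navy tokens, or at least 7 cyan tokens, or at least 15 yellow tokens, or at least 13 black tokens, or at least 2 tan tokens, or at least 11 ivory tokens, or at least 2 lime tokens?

68

Each of the 8 colors has its own threshold; avoid all of them simultaneously.
The worst case stops just short of every target: 18 white, 6 navy, all 5 cyan, 14 yellow, 12 black, 1 tan, 10 ivory, 1 lime — 18 + 6 + 5 + 14 + 12 + 1 + 10 + 1 = 67 tokens.
One more token must push some color to its target, so 67 + 1 = 68.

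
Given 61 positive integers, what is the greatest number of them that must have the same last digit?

7

If each of the 10 possible last digits held at most 6, the total would be at most 10 × 6 = 60 < 61, a contradiction.
So at least one holds ⌈61/10⌉ = 7.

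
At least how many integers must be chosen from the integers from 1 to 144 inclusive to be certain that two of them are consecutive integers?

Partition {1, …, 144} into 72 pairs: {1,2}, {3,4}, …, {143,144}.
Choosing 72 integers — say the 72 even numbers 2, 4, …, 144 — takes one from each pair and avoids the property.
Choosing 73 forces two into the same pair by pigeonhole, and those are consecutive. So 73.

73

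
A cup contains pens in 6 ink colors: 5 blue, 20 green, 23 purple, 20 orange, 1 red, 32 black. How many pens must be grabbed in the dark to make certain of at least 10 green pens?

91

To avoid green pens as long as possible, exhaust the other 5 ink colors first.
The worst case draws every non-green pen first: 5 + 23 + 20 + 1 + 32 = 81.
The next 10 draws are then forced to be green, giving 81 + 10 = 91.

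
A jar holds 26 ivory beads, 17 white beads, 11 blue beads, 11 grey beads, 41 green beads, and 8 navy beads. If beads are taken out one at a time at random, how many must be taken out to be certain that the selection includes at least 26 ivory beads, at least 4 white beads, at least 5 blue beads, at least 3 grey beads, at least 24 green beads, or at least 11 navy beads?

66

Each of the 6 colors has its own threshold; avoid all of them simultaneously.
The worst case stops just short of every target: 25 ivory, 3 white, 4 blue, 2 grey, 23 green, all 8 navy — 25 + 3 + 4 + 2 + 23 + 8 = 65 beads.
One more bead must push some color to its target, so 65 + 1 = 66.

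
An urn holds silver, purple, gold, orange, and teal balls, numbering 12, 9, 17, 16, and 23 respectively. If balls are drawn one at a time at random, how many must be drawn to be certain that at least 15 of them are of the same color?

64

In the worst case we take at most 14 of each color, but all 12 silver and all 9 purple (fewer than 14), giving 12 + 9 + 14 + 14 + 14 = 63.
One more ball then forces some color to 15, so 63 + 1 = 64.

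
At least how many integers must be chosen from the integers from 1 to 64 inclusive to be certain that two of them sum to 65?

Partition {1, …, 64} into 32 pairs: {1,64}, {2,63}, …, {32,33}.
Choosing 32 integers — say the integers 1 through 32 — takes one from each pair and avoids the property.
Choosing 33 forces two into the same pair by pigeonhole, and those sum to 65. So 33.

33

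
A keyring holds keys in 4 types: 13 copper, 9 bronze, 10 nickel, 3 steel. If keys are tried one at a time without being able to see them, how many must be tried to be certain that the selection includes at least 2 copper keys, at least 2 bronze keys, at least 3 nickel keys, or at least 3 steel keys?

7

The worst case stops just short of every target: 1 copper, 1 bronze, 2 nickel, 2 steel — 1 + 1 + 2 + 2 = 6 keys.
One more key must push some type to its target, so 6 + 1 = 7.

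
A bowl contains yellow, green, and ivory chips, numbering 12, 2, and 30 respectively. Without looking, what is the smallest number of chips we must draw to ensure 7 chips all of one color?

In the worst case we take at most 6 of each color, but all 2 green (fewer than 6), giving 6 + 2 + 6 = 14.
One more chip then forces some color to 7, so 14 + 1 = 15.

15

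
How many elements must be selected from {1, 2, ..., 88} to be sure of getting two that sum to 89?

Partition {1, …, 88} into 44 pairs: {1,88}, {2,87}, …, {44,45}.
Choosing 44 integers — say the integers 1 through 44 — takes one from each pair and avoids the property.
Choosing 45 forces two into the same pair by pigeonhole, and those sum to 89. So 45.

45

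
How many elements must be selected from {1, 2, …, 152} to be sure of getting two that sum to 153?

77

Partition {1, …, 152} into 76 pairs: {1,152}, {2,151}, …, {76,77}.
Choosing 76 integers — say the integers 1 through 76 — takes one from each pair and avoids the property.
Choosing 77 forces two into the same pair by pigeonhole, and those sum to 153. So 77.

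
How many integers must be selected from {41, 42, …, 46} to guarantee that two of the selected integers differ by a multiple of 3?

Group the integers by remainder mod 3; there are 3 residue classes, each nonempty in this range.
Choosing one from each class (3 integers) avoids any shared remainder.
One more choice must repeat a class, so two differ by a multiple of 3. Hence 3 + 1 = 4.

4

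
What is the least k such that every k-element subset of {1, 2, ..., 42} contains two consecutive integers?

22

Partition {1, …, 42} into 21 pairs: {1,2}, {3,4}, …, {41,42}.
Choosing 21 integers — say the 21 even numbers 2, 4, …, 42 — takes one from each pair and avoids the property.
Choosing 22 forces two into the same pair by pigeonhole, and those are consecutive. So 22.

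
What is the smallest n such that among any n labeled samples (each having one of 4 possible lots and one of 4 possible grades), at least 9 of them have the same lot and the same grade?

129

There are 4 × 4 = 16 (lot, grade) combinations acting as pigeonholes.
With 16 × 8 = 128 labeled samples we could place exactly 8 in each, with no (lot, grade) pair reaching 9.
One more forces some (lot, grade) pair to hold 9, so 128 + 1 = 129.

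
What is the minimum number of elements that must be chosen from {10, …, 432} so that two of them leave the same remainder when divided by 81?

82

Use the pigeonhole principle on residue classes: group the integers by remainder mod 81; there are 81 residue classes, each nonempty in this range.
Choosing one from each class (81 integers) avoids any shared remainder.
One more choice must repeat a class, so two differ by a multiple of 81. Hence 81 + 1 = 82.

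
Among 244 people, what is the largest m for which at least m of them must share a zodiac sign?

The 244 people fall into 12 zodiac signs.
If each of the 12 zodiac signs held at most 20, the total would be at most 12 × 20 = 240 < 244, a contradiction.
So at least one holds ⌈244/12⌉ = 21.

21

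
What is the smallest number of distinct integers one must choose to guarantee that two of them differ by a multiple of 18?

19

Two integers differ by a multiple of 18 exactly when they share a remainder mod 18.
There are 18 residue classes mod 18, so 18 integers can all lie in distinct classes.
One more integer must repeat a residue, giving a difference divisible by 18. So n = 18 + 1 = 19.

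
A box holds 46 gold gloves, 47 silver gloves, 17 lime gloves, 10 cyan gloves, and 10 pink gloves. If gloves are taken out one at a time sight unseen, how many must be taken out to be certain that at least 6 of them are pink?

126

To avoid pink gloves as long as possible, exhaust the other 4 colors first.
The worst case draws every non-pink glove first: 46 + 47 + 17 + 10 = 120.
The next 6 draws are then forced to be pink, giving 120 + 6 = 126.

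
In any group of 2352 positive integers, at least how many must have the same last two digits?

24

If each of the 100 possible two-digit endings held at most 23, the total would be at most 100 × 23 = 2300 < 2352, a contradiction.
So at least one holds ⌈2352/100⌉ = 24.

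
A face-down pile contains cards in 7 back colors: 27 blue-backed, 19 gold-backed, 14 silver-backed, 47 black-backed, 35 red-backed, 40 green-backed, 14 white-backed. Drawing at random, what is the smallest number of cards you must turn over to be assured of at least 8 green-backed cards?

164

The worst case draws every non-green-backed card first: 27 + 19 + 14 + 47 + 35 + 14 = 156.
The next 8 draws are then forced to be green-backed, giving 156 + 8 = 164.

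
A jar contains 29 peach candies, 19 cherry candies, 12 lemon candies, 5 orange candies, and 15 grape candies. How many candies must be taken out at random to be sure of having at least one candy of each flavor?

The hardest flavor to obtain is orange: we could draw every other candy first — 80 − 5 = 75 candies — without a single orange one.
The next draw must be orange, so 75 + 1 = 76.

76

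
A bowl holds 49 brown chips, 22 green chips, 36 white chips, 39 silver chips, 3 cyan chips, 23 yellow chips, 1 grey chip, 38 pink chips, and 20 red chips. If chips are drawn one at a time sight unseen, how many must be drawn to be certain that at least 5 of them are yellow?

213

The worst case draws every non-yellow chip first: 49 + 22 + 36 + 39 + 3 + 1 + 38 + 20 = 208.
The next 5 draws are then forced to be yellow, giving 208 + 5 = 213.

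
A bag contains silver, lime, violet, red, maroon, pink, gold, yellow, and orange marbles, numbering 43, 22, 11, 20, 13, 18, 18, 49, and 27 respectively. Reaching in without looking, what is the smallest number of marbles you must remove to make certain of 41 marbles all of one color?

210

In the worst case we take at most 40 of each color, but all 22 lime, all 11 violet, all 20 red, all 13 maroon, all 18 pink, all 18 gold, and all 27 orange (fewer than 40), giving 40 + 22 + 11 + 20 + 13 + 18 + 18 + 40 + 27 = 209.
One more marble then forces some color to 41, so 209 + 1 = 210.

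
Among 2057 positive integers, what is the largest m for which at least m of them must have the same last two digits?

There are 100 possible two-digit endings, which serve as the pigeonholes.
If each of the 100 possible two-digit endings held at most 20, the total would be at most 100 × 20 = 2000 < 2057, a contradiction.
So at least one holds ⌈2057/100⌉ = 21.

21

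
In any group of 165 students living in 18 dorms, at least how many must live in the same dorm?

10

The 165 students fall into 18 dorms.
If each of the 18 dorms held at most 9, the total would be at most 18 × 9 = 162 < 165, a contradiction.
So at least one holds ⌈165/18⌉ = 10.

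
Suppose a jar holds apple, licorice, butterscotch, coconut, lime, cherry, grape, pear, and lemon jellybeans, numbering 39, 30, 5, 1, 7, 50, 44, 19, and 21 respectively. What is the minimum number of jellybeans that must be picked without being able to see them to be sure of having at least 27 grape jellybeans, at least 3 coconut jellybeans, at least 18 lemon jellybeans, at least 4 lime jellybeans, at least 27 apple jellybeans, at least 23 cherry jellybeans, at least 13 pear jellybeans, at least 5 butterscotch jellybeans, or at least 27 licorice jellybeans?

The worst case stops just short of every target: 26 apple, 26 licorice, 4 butterscotch, all 1 coconut, 3 lime, 22 cherry, 26 grape, 12 pear, 17 lemon — 26 + 26 + 4 + 1 + 3 + 22 + 26 + 12 + 17 = 137 jellybeans.
One more jellybean must push some flavor to its target, so 137 + 1 = 138.

138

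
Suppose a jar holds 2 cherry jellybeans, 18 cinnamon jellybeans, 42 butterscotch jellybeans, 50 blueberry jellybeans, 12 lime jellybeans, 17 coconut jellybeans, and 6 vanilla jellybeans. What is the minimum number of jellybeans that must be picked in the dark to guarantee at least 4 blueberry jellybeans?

101

The worst case draws every non-blueberry jellybean first: 2 + 18 + 42 + 12 + 17 + 6 = 97.
The next 4 draws are then forced to be blueberry, giving 97 + 4 = 101.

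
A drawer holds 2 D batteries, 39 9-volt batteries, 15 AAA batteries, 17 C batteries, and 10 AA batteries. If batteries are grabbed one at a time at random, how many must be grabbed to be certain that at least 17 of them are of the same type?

60

In the worst case we take at most 16 of each type, but all 2 D, all 15 AAA, and all 10 AA (fewer than 16), giving 2 + 16 + 15 + 16 + 10 = 59.
One more battery then forces some type to 17, so 59 + 1 = 60.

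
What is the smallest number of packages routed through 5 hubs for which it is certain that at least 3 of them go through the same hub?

There are 5 hubs acting as pigeonholes.
With 5 × 2 = 10 packages we could place exactly 2 in each, with no class reaching 3.
One more forces some class to hold 3, so 10 + 1 = 11.

11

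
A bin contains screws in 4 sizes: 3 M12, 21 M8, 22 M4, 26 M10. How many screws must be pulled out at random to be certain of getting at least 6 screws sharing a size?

19

Treat the 4 sizes as pigeonholes.
In the worst case we take at most 5 of each size, but all 3 M12 (fewer than 5), giving 3 + 5 + 5 + 5 = 18.
One more screw then forces some size to 6, so 18 + 1 = 19.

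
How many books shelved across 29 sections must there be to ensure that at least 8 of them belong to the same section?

204

There are 29 sections acting as pigeonholes.
With 29 × 7 = 203 books we could place exactly 7 in each, with no class reaching 8.
One more forces some class to hold 8, so 203 + 1 = 204.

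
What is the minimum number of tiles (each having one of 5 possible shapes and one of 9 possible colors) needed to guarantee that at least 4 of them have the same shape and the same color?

136

There are 5 × 9 = 45 (shape, color) combinations acting as pigeonholes.
With 45 × 3 = 135 tiles we could place exactly 3 in each, with no (shape, color) pair reaching 4.
One more forces some (shape, color) pair to hold 4, so 135 + 1 = 136.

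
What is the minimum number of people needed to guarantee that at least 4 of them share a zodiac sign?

37

There are 12 zodiac signs acting as pigeonholes.
With 12 × 3 = 36 people we could place exactly 3 in each, with no class reaching 4.
One more forces some class to hold 4, so 36 + 1 = 37.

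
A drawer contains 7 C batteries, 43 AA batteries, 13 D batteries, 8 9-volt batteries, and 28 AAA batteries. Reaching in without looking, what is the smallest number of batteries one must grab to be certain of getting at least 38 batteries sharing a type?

94

In the worst case we take at most 37 of each type, but all 7 C, all 13 D, all 8 9-volt, and all 28 AAA (fewer than 37), giving 7 + 37 + 13 + 8 + 28 = 93.
One more battery then forces some type to 38, so 93 + 1 = 94.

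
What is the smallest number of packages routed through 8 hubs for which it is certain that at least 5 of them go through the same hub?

33

There are 8 hubs acting as pigeonholes.
With 8 × 4 = 32 packages we could place exactly 4 in each, with no class reaching 5.
One more forces some class to hold 5, so 32 + 1 = 33.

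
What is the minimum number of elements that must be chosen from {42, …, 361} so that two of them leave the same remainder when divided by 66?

67

Use the pigeonhole principle on residue classes: group the integers by remainder mod 66; there are 66 residue classes, each nonempty in this range.
Choosing one from each class (66 integers) avoids any shared remainder.
One more choice must repeat a class, so two differ by a multiple of 66. Hence 66 + 1 = 67.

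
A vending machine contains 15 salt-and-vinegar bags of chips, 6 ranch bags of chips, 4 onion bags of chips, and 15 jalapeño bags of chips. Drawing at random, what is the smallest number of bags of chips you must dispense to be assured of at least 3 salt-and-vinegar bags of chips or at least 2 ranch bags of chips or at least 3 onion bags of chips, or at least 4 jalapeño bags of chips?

9

The worst case stops just short of every target: 2 salt-and-vinegar, 1 ranch, 2 onion, 3 jalapeño — 2 + 1 + 2 + 3 = 8 bags of chips.
One more bag of chips must push some flavor to its target, so 8 + 1 = 9.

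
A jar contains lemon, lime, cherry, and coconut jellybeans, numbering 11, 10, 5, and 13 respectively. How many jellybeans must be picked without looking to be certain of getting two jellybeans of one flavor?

5

The worst case takes 1 jellybean of each flavor without reaching 2 of any: 4 × 1 = 4.
The next jellybean must bring some flavor to 2, so 4 + 1 = 5.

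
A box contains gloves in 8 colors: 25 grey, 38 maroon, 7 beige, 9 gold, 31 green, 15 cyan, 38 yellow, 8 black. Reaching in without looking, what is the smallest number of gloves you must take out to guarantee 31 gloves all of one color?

In the worst case we take at most 30 of each color, but all 25 grey, all 7 beige, all 9 gold, all 15 cyan, and all 8 black (fewer than 30), giving 25 + 30 + 7 + 9 + 30 + 15 + 30 + 8 = 154.
One more glove then forces some color to 31, so 154 + 1 = 155.

155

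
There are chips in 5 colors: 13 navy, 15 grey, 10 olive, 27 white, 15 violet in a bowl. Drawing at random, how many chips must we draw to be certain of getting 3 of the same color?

11

The worst case takes 2 chips of each color without reaching 3 of any: 5 × 2 = 10.
The next chip must bring some color to 3, so 10 + 1 = 11.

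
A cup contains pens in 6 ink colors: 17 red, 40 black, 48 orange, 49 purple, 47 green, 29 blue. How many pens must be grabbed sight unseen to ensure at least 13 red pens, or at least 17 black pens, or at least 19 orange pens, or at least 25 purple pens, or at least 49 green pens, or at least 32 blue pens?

The worst case stops just short of every target: 12 red, 16 black, 18 orange, 24 purple, all 47 green, all 29 blue — 12 + 16 + 18 + 24 + 47 + 29 = 146 pens.
One more pen must push some ink color to its target, so 146 + 1 = 147.

147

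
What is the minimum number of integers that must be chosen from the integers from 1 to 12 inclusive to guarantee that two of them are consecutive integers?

Partition {1, …, 12} into 6 pairs: {1,2}, {3,4}, …, {11,12}.
Choosing 6 integers — say the 6 even numbers 2, 4, …, 12 — takes one from each pair and avoids the property.
Choosing 7 forces two into the same pair by pigeonhole, and those are consecutive. So 7.

7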